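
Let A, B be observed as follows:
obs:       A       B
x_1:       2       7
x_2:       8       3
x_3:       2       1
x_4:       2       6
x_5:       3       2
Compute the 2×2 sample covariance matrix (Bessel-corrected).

Step 1 — column means:
  mean(A) = (2 + 8 + 2 + 2 + 3) / 5 = 17/5 = 3.4
  mean(B) = (7 + 3 + 1 + 6 + 2) / 5 = 19/5 = 3.8

Step 2 — sample covariance S[i,j] = (1/(n-1)) · Σ_k (x_{k,i} - mean_i) · (x_{k,j} - mean_j), with n-1 = 4.
  S[A,A] = ((-1.4)·(-1.4) + (4.6)·(4.6) + (-1.4)·(-1.4) + (-1.4)·(-1.4) + (-0.4)·(-0.4)) / 4 = 27.2/4 = 6.8
  S[A,B] = ((-1.4)·(3.2) + (4.6)·(-0.8) + (-1.4)·(-2.8) + (-1.4)·(2.2) + (-0.4)·(-1.8)) / 4 = -6.6/4 = -1.65
  S[B,B] = ((3.2)·(3.2) + (-0.8)·(-0.8) + (-2.8)·(-2.8) + (2.2)·(2.2) + (-1.8)·(-1.8)) / 4 = 26.8/4 = 6.7

S is symmetric (S[j,i] = S[i,j]). Assembling:

S = [[6.8, -1.65],
 [-1.65, 6.7]]


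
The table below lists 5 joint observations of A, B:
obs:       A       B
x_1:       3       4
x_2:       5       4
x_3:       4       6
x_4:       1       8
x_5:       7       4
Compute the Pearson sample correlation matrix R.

Step 1 — column means:
  mean(A) = (3 + 5 + 4 + 1 + 7) / 5 = 20/5 = 4
  mean(B) = (4 + 4 + 6 + 8 + 4) / 5 = 26/5 = 5.2

Step 2 — sample variances and covariances s[i,j] = (1/(n-1)) · Σ_k (x_{k,i} - mean_i) · (x_{k,j} - mean_j), with n-1 = 4:
  s[A,A] = ((-1)·(-1) + (1)·(1) + (0)·(0) + (-3)·(-3) + (3)·(3)) / 4 = 20/4 = 5
  s[A,B] = ((-1)·(-1.2) + (1)·(-1.2) + (0)·(0.8) + (-3)·(2.8) + (3)·(-1.2)) / 4 = -12/4 = -3
  s[B,B] = ((-1.2)·(-1.2) + (-1.2)·(-1.2) + (0.8)·(0.8) + (2.8)·(2.8) + (-1.2)·(-1.2)) / 4 = 12.8/4 = 3.2
  Sample standard deviations s_i = √(s[i,i]):
  s(A) = √(5) = 2.2361
  s(B) = √(3.2) = 1.7889

Step 3 — r_{ij} = s_{ij} / (s_i · s_j):
  r[A,A] = 1 (diagonal).
  r[A,B] = -3 / (2.2361 · 1.7889) = -3 / 4 = -0.75
  r[B,B] = 1 (diagonal).

R is symmetric with unit diagonal. Assembling:

R = [[1, -0.75],
 [-0.75, 1]]


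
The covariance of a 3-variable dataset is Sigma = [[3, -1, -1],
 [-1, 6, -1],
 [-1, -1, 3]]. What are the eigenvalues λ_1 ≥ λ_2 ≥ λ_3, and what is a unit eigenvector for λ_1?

Step 1 — characteristic polynomial p(λ) = det(λI - Sigma) = λ³ - tr·λ² + c_1·λ - det, where tr = trace, c_1 = sum of the principal 2×2 minors, det = det(Sigma):
  tr = 3 + 6 + 3 = 12,
  c_1 = (3·6 - (-1)²) + (3·3 - (-1)²) + (6·3 - (-1)²) = 17 + 8 + 17 = 42,
  det = 3·(6·3 - (-1)²) - (-1)·((-1)·3 - (-1)·(-1)) + (-1)·((-1)·(-1) - 6·(-1)) = 3·(17) - (-1)·(-4) + (-1)·(7) = 40.
  So p(λ) = λ³ - 12λ² + 42λ - 40.
Step 2 — look for an integer root (rational root theorem: any rational root is an integer divisor of 40). Testing λ = 4:
  p(4) = 64 - 192 + 168 - 40 = 0  ✓
  Dividing out (λ - 4): p(λ) = (λ - 4)(λ² - 8λ + 10).
Step 3 — remaining eigenvalues from the quadratic λ² - 8λ + 10 = 0:
  Δ = 8² - 4·10 = 64 - 40 = 24,  λ = (8 ± √24)/2 = (8 ± 4.899)/2 ≈ 6.4495 or 1.5505.
  Sorted: λ_1 = 6.4495,  λ_2 = 4,  λ_3 = 1.5505  (check: sum = 12 = tr ✓).

Step 4 — unit eigenvector for λ_1 ≈ 6.4495: v spans the null space of (Sigma - λ_1 I), whose rows are
  r_1 = (-3.4495, -1, -1),  r_2 = (-1, -0.4495, -1),  r_3 = (-1, -1, -3.4495).
  v is orthogonal to every row, so take v ∝ r_1 × r_2 = ((-1)·(-1) - (-1)·(-0.4495), (-1)·(-1) - (-3.4495)·(-1), (-3.4495)·(-0.4495) - (-1)·(-1)) ≈ (0.5505, -2.4495, 0.5505).
  Let u = (0.5505, -2.4495, 0.5505).
  ||u|| = √((0.5505)² + (-2.4495)² + (0.5505)²) = √(6.6061) ≈ 2.5702,  v_1 = u/||u|| ≈ (0.2142, -0.953, 0.2142) (||v_1|| = 1).

λ_1 = 6.4495,  λ_2 = 4,  λ_3 = 1.5505;  v_1 ≈ (0.2142, -0.953, 0.2142)


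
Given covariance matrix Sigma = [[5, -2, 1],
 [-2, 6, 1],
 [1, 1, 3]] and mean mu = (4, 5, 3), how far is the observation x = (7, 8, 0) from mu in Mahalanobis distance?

Step 1 — centre the observation: (x - mu) = (3, 3, -3).

Step 2 — invert Sigma (cofactor / det for 3×3, or solve directly):
  Sigma^{-1} = [[0.2698, 0.1111, -0.127],
 [0.1111, 0.2222, -0.1111],
 [-0.127, -0.1111, 0.4127]].

Step 3 — form the quadratic (x - mu)^T · Sigma^{-1} · (x - mu):
  Sigma^{-1} · (x - mu) = (1.5238, 1.3333, -1.9524).
  (x - mu)^T · [Sigma^{-1} · (x - mu)] = (3)·(1.5238) + (3)·(1.3333) + (-3)·(-1.9524) = 14.4286.

Step 4 — take square root: d = √(14.4286) ≈ 3.7985.

d(x, mu) = √(14.4286) ≈ 3.7985


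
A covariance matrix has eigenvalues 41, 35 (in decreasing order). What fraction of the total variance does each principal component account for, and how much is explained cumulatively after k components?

Step 1 — total variance = trace(Sigma) = Σ λ_i = 41 + 35 = 76.

Step 2 — fraction explained by component i = λ_i / Σ λ:
  PC1: 41/76 = 0.5395
  PC2: 35/76 = 0.4605

Step 3 — cumulative fraction after k components = (λ_1 + ... + λ_k) / Σ λ:
  k = 1: 41/76 = 0.5395
  k = 2: (41 + 35)/76 = 76/76 = 1

Summary (fraction, with percent):

explained: PC1 0.5395 (53.95%), PC2 0.4605 (46.05%);  cumulative: 0.5395, 1


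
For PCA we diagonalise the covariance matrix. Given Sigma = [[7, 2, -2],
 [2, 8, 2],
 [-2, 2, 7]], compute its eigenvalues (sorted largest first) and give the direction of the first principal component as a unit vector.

Step 1 — characteristic polynomial p(λ) = det(λI - Sigma) = λ³ - tr·λ² + c_1·λ - det, where tr = trace, c_1 = sum of the principal 2×2 minors, det = det(Sigma):
  tr = 7 + 8 + 7 = 22,
  c_1 = (7·8 - (2)²) + (7·7 - (-2)²) + (8·7 - (2)²) = 52 + 45 + 52 = 149,
  det = 7·(8·7 - (2)²) - (2)·((2)·7 - (2)·(-2)) + (-2)·((2)·(2) - 8·(-2)) = 7·(52) - (2)·(18) + (-2)·(20) = 288.
  So p(λ) = λ³ - 22λ² + 149λ - 288.
Step 2 — look for an integer root (rational root theorem: any rational root is an integer divisor of 288). Testing λ = 9:
  p(9) = 729 - 1782 + 1341 - 288 = 0  ✓
  Dividing out (λ - 9): p(λ) = (λ - 9)(λ² - 13λ + 32).
Step 3 — remaining eigenvalues from the quadratic λ² - 13λ + 32 = 0:
  Δ = 13² - 4·32 = 169 - 128 = 41,  λ = (13 ± √41)/2 = (13 ± 6.4031)/2 ≈ 9.7016 or 3.2984.
  Sorted: λ_1 = 9.7016,  λ_2 = 9,  λ_3 = 3.2984  (check: sum = 22 = tr ✓).

Step 4 — unit eigenvector for λ_1 ≈ 9.7016: v spans the null space of (Sigma - λ_1 I), whose rows are
  r_1 = (-2.7016, 2, -2),  r_2 = (2, -1.7016, 2),  r_3 = (-2, 2, -2.7016).
  v is orthogonal to every row, so take v ∝ r_1 × r_2 = ((2)·(2) - (-2)·(-1.7016), (-2)·(2) - (-2.7016)·(2), (-2.7016)·(-1.7016) - (2)·(2)) ≈ (0.5969, 1.4031, 0.5969).
  Let u = (0.5969, 1.4031, 0.5969).
  ||u|| = √((0.5969)² + (1.4031)² + (0.5969)²) = √(2.6813) ≈ 1.6375,  v_1 = u/||u|| ≈ (0.3645, 0.8569, 0.3645) (||v_1|| = 1).

λ_1 = 9.7016,  λ_2 = 9,  λ_3 = 3.2984;  v_1 ≈ (0.3645, 0.8569, 0.3645)


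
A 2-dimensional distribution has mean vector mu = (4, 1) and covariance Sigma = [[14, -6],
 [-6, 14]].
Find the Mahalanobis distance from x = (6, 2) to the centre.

Step 1 — centre the observation: (x - mu) = (2, 1).

Step 2 — invert Sigma. det(Sigma) = 14·14 - (-6)² = 160.
  Sigma^{-1} = (1/det) · [[d, -b], [-b, a]] = [[0.0875, 0.0375],
 [0.0375, 0.0875]].

Step 3 — form the quadratic (x - mu)^T · Sigma^{-1} · (x - mu):
  Sigma^{-1} · (x - mu) = (0.2125, 0.1625).
  (x - mu)^T · [Sigma^{-1} · (x - mu)] = (2)·(0.2125) + (1)·(0.1625) = 0.5875.

Step 4 — take square root: d = √(0.5875) ≈ 0.7665.

d(x, mu) = √(0.5875) ≈ 0.7665


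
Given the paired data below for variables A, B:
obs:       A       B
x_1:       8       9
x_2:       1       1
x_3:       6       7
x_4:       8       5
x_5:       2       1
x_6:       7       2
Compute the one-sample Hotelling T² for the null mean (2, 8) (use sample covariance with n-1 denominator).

Step 1 — sample mean vector:
  mean(A) = (8 + 1 + 6 + 8 + 2 + 7) / 6 = 32/6 = 5.3333
  mean(B) = (9 + 1 + 7 + 5 + 1 + 2) / 6 = 25/6 = 4.1667
  x̄ = (5.3333, 4.1667),  deviation x̄ - mu_0 = (5.3333, 4.1667) - (2, 8) = (3.3333, -3.8333).

Step 2 — sample covariance matrix, S[i,j] = (1/(n-1)) · Σ_k (x_{k,i} - mean_i) · (x_{k,j} - mean_j), divisor n-1 = 5:
  S[A,A] = ((2.6667)·(2.6667) + (-4.3333)·(-4.3333) + (0.6667)·(0.6667) + (2.6667)·(2.6667) + (-3.3333)·(-3.3333) + (1.6667)·(1.6667)) / 5 = 47.3333/5 = 9.4667
  S[A,B] = ((2.6667)·(4.8333) + (-4.3333)·(-3.1667) + (0.6667)·(2.8333) + (2.6667)·(0.8333) + (-3.3333)·(-3.1667) + (1.6667)·(-2.1667)) / 5 = 37.6667/5 = 7.5333
  S[B,B] = ((4.8333)·(4.8333) + (-3.1667)·(-3.1667) + (2.8333)·(2.8333) + (0.8333)·(0.8333) + (-3.1667)·(-3.1667) + (-2.1667)·(-2.1667)) / 5 = 56.8333/5 = 11.3667
  S = [[9.4667, 7.5333],
 [7.5333, 11.3667]].

Step 3 — invert S. det(S) = 9.4667·11.3667 - (7.5333)² = 50.8533.
  S^{-1} = (1/det) · [[d, -b], [-b, a]] = [[0.2235, -0.1481],
 [-0.1481, 0.1862]].

Step 4 — quadratic form (x̄ - mu_0)^T · S^{-1} · (x̄ - mu_0):
  S^{-1} · (x̄ - mu_0) = (1.3129, -1.2074),
  (x̄ - mu_0)^T · [...] = (3.3333)·(1.3129) + (-3.8333)·(-1.2074) = 9.0048.

Step 5 — scale by n: T² = 6 · 9.0048 = 54.0286.

T² ≈ 54.0286


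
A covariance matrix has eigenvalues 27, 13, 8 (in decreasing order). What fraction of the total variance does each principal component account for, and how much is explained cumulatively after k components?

Step 1 — total variance = trace(Sigma) = Σ λ_i = 27 + 13 + 8 = 48.

Step 2 — fraction explained by component i = λ_i / Σ λ:
  PC1: 27/48 = 0.5625
  PC2: 13/48 = 0.2708
  PC3: 8/48 = 0.1667

Step 3 — cumulative fraction after k components = (λ_1 + ... + λ_k) / Σ λ:
  k = 1: 27/48 = 0.5625
  k = 2: (27 + 13)/48 = 40/48 = 0.8333
  k = 3: (27 + 13 + 8)/48 = 48/48 = 1

Summary (fraction, with percent):

explained: PC1 0.5625 (56.25%), PC2 0.2708 (27.08%), PC3 0.1667 (16.67%);  cumulative: 0.5625, 0.8333, 1


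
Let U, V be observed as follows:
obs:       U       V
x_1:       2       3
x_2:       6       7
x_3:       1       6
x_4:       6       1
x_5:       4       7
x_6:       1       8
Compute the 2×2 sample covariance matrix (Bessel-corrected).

Step 1 — column means:
  mean(U) = (2 + 6 + 1 + 6 + 4 + 1) / 6 = 20/6 = 3.3333
  mean(V) = (3 + 7 + 6 + 1 + 7 + 8) / 6 = 32/6 = 5.3333

Step 2 — sample covariance S[i,j] = (1/(n-1)) · Σ_k (x_{k,i} - mean_i) · (x_{k,j} - mean_j), with n-1 = 5.
  S[U,U] = ((-1.3333)·(-1.3333) + (2.6667)·(2.6667) + (-2.3333)·(-2.3333) + (2.6667)·(2.6667) + (0.6667)·(0.6667) + (-2.3333)·(-2.3333)) / 5 = 27.3333/5 = 5.4667
  S[U,V] = ((-1.3333)·(-2.3333) + (2.6667)·(1.6667) + (-2.3333)·(0.6667) + (2.6667)·(-4.3333) + (0.6667)·(1.6667) + (-2.3333)·(2.6667)) / 5 = -10.6667/5 = -2.1333
  S[V,V] = ((-2.3333)·(-2.3333) + (1.6667)·(1.6667) + (0.6667)·(0.6667) + (-4.3333)·(-4.3333) + (1.6667)·(1.6667) + (2.6667)·(2.6667)) / 5 = 37.3333/5 = 7.4667

S is symmetric (S[j,i] = S[i,j]). Assembling:

S = [[5.4667, -2.1333],
 [-2.1333, 7.4667]]


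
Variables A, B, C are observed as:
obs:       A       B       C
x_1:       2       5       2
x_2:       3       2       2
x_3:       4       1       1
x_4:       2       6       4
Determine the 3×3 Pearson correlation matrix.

Step 1 — column means:
  mean(A) = (2 + 3 + 4 + 2) / 4 = 11/4 = 2.75
  mean(B) = (5 + 2 + 1 + 6) / 4 = 14/4 = 3.5
  mean(C) = (2 + 2 + 1 + 4) / 4 = 9/4 = 2.25

Step 2 — sample variances and covariances s[i,j] = (1/(n-1)) · Σ_k (x_{k,i} - mean_i) · (x_{k,j} - mean_j), with n-1 = 3:
  s[A,A] = ((-0.75)·(-0.75) + (0.25)·(0.25) + (1.25)·(1.25) + (-0.75)·(-0.75)) / 3 = 2.75/3 = 0.9167
  s[A,B] = ((-0.75)·(1.5) + (0.25)·(-1.5) + (1.25)·(-2.5) + (-0.75)·(2.5)) / 3 = -6.5/3 = -2.1667
  s[A,C] = ((-0.75)·(-0.25) + (0.25)·(-0.25) + (1.25)·(-1.25) + (-0.75)·(1.75)) / 3 = -2.75/3 = -0.9167
  s[B,B] = ((1.5)·(1.5) + (-1.5)·(-1.5) + (-2.5)·(-2.5) + (2.5)·(2.5)) / 3 = 17/3 = 5.6667
  s[B,C] = ((1.5)·(-0.25) + (-1.5)·(-0.25) + (-2.5)·(-1.25) + (2.5)·(1.75)) / 3 = 7.5/3 = 2.5
  s[C,C] = ((-0.25)·(-0.25) + (-0.25)·(-0.25) + (-1.25)·(-1.25) + (1.75)·(1.75)) / 3 = 4.75/3 = 1.5833
  Sample standard deviations s_i = √(s[i,i]):
  s(A) = √(0.9167) = 0.9574
  s(B) = √(5.6667) = 2.3805
  s(C) = √(1.5833) = 1.2583

Step 3 — r_{ij} = s_{ij} / (s_i · s_j):
  r[A,A] = 1 (diagonal).
  r[A,B] = -2.1667 / (0.9574 · 2.3805) = -2.1667 / 2.2791 = -0.9507
  r[A,C] = -0.9167 / (0.9574 · 1.2583) = -0.9167 / 1.2047 = -0.7609
  r[B,B] = 1 (diagonal).
  r[B,C] = 2.5 / (2.3805 · 1.2583) = 2.5 / 2.9954 = 0.8346
  r[C,C] = 1 (diagonal).

R is symmetric with unit diagonal. Assembling:

R = [[1, -0.9507, -0.7609],
 [-0.9507, 1, 0.8346],
 [-0.7609, 0.8346, 1]]


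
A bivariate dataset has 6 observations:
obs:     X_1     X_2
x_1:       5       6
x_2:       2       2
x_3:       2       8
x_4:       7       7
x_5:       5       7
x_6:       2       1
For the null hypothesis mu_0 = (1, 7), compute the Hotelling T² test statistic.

Step 1 — sample mean vector:
  mean(X_1) = (5 + 2 + 2 + 7 + 5 + 2) / 6 = 23/6 = 3.8333
  mean(X_2) = (6 + 2 + 8 + 7 + 7 + 1) / 6 = 31/6 = 5.1667
  x̄ = (3.8333, 5.1667),  deviation x̄ - mu_0 = (3.8333, 5.1667) - (1, 7) = (2.8333, -1.8333).

Step 2 — sample covariance matrix, S[i,j] = (1/(n-1)) · Σ_k (x_{k,i} - mean_i) · (x_{k,j} - mean_j), divisor n-1 = 5:
  S[X_1,X_1] = ((1.1667)·(1.1667) + (-1.8333)·(-1.8333) + (-1.8333)·(-1.8333) + (3.1667)·(3.1667) + (1.1667)·(1.1667) + (-1.8333)·(-1.8333)) / 5 = 22.8333/5 = 4.5667
  S[X_1,X_2] = ((1.1667)·(0.8333) + (-1.8333)·(-3.1667) + (-1.8333)·(2.8333) + (3.1667)·(1.8333) + (1.1667)·(1.8333) + (-1.8333)·(-4.1667)) / 5 = 17.1667/5 = 3.4333
  S[X_2,X_2] = ((0.8333)·(0.8333) + (-3.1667)·(-3.1667) + (2.8333)·(2.8333) + (1.8333)·(1.8333) + (1.8333)·(1.8333) + (-4.1667)·(-4.1667)) / 5 = 42.8333/5 = 8.5667
  S = [[4.5667, 3.4333],
 [3.4333, 8.5667]].

Step 3 — invert S. det(S) = 4.5667·8.5667 - (3.4333)² = 27.3333.
  S^{-1} = (1/det) · [[d, -b], [-b, a]] = [[0.3134, -0.1256],
 [-0.1256, 0.1671]].

Step 4 — quadratic form (x̄ - mu_0)^T · S^{-1} · (x̄ - mu_0):
  S^{-1} · (x̄ - mu_0) = (1.1183, -0.6622),
  (x̄ - mu_0)^T · [...] = (2.8333)·(1.1183) + (-1.8333)·(-0.6622) = 4.3825.

Step 5 — scale by n: T² = 6 · 4.3825 = 26.2951.

T² ≈ 26.2951


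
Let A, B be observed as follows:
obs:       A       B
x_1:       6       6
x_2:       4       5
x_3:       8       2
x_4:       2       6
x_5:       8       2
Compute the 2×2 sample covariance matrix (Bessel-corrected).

Step 1 — column means:
  mean(A) = (6 + 4 + 8 + 2 + 8) / 5 = 28/5 = 5.6
  mean(B) = (6 + 5 + 2 + 6 + 2) / 5 = 21/5 = 4.2

Step 2 — sample covariance S[i,j] = (1/(n-1)) · Σ_k (x_{k,i} - mean_i) · (x_{k,j} - mean_j), with n-1 = 4.
  S[A,A] = ((0.4)·(0.4) + (-1.6)·(-1.6) + (2.4)·(2.4) + (-3.6)·(-3.6) + (2.4)·(2.4)) / 4 = 27.2/4 = 6.8
  S[A,B] = ((0.4)·(1.8) + (-1.6)·(0.8) + (2.4)·(-2.2) + (-3.6)·(1.8) + (2.4)·(-2.2)) / 4 = -17.6/4 = -4.4
  S[B,B] = ((1.8)·(1.8) + (0.8)·(0.8) + (-2.2)·(-2.2) + (1.8)·(1.8) + (-2.2)·(-2.2)) / 4 = 16.8/4 = 4.2

S is symmetric (S[j,i] = S[i,j]). Assembling:

S = [[6.8, -4.4],
 [-4.4, 4.2]]


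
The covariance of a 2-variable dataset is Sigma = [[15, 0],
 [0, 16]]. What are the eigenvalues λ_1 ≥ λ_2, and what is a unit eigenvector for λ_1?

Step 1 — characteristic polynomial of 2×2 Sigma:
  det(Sigma - λI) = λ² - trace · λ + det = 0.
  trace = 15 + 16 = 31, det = 15·16 - (0)² = 240.
Step 2 — discriminant:
  Δ = trace² - 4·det = 961 - 960 = 1.
Step 3 — eigenvalues:
  λ = (trace ± √Δ)/2 = (31 ± 1)/2,
  λ_1 = 16,  λ_2 = 15.

Step 4 — unit eigenvector for λ_1: Sigma is diagonal, so its eigenvectors are the coordinate axes. λ_1 = 16 is the diagonal entry on the second coordinate axis, hence
  v_1 = (0, 1) (||v_1|| = 1).

λ_1 = 16,  λ_2 = 15;  v_1 ≈ (0, 1)


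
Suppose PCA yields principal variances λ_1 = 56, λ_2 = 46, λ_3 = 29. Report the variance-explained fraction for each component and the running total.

Step 1 — total variance = trace(Sigma) = Σ λ_i = 56 + 46 + 29 = 131.

Step 2 — fraction explained by component i = λ_i / Σ λ:
  PC1: 56/131 = 0.4275
  PC2: 46/131 = 0.3511
  PC3: 29/131 = 0.2214

Step 3 — cumulative fraction after k components = (λ_1 + ... + λ_k) / Σ λ:
  k = 1: 56/131 = 0.4275
  k = 2: (56 + 46)/131 = 102/131 = 0.7786
  k = 3: (56 + 46 + 29)/131 = 131/131 = 1

Summary (fraction, with percent):

explained: PC1 0.4275 (42.75%), PC2 0.3511 (35.11%), PC3 0.2214 (22.14%);  cumulative: 0.4275, 0.7786, 1


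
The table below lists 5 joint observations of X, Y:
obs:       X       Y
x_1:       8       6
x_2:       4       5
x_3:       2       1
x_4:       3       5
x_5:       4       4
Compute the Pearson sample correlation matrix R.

Step 1 — column means:
  mean(X) = (8 + 4 + 2 + 3 + 4) / 5 = 21/5 = 4.2
  mean(Y) = (6 + 5 + 1 + 5 + 4) / 5 = 21/5 = 4.2

Step 2 — sample variances and covariances s[i,j] = (1/(n-1)) · Σ_k (x_{k,i} - mean_i) · (x_{k,j} - mean_j), with n-1 = 4:
  s[X,X] = ((3.8)·(3.8) + (-0.2)·(-0.2) + (-2.2)·(-2.2) + (-1.2)·(-1.2) + (-0.2)·(-0.2)) / 4 = 20.8/4 = 5.2
  s[X,Y] = ((3.8)·(1.8) + (-0.2)·(0.8) + (-2.2)·(-3.2) + (-1.2)·(0.8) + (-0.2)·(-0.2)) / 4 = 12.8/4 = 3.2
  s[Y,Y] = ((1.8)·(1.8) + (0.8)·(0.8) + (-3.2)·(-3.2) + (0.8)·(0.8) + (-0.2)·(-0.2)) / 4 = 14.8/4 = 3.7
  Sample standard deviations s_i = √(s[i,i]):
  s(X) = √(5.2) = 2.2804
  s(Y) = √(3.7) = 1.9235

Step 3 — r_{ij} = s_{ij} / (s_i · s_j):
  r[X,X] = 1 (diagonal).
  r[X,Y] = 3.2 / (2.2804 · 1.9235) = 3.2 / 4.3863 = 0.7295
  r[Y,Y] = 1 (diagonal).

R is symmetric with unit diagonal. Assembling:

R = [[1, 0.7295],
 [0.7295, 1]]


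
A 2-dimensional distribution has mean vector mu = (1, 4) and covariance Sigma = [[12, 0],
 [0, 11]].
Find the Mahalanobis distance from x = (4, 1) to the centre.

Step 1 — centre the observation: (x - mu) = (3, -3).

Step 2 — invert Sigma. det(Sigma) = 12·11 - (0)² = 132.
  Sigma^{-1} = (1/det) · [[d, -b], [-b, a]] = [[0.0833, 0],
 [0, 0.0909]].

Step 3 — form the quadratic (x - mu)^T · Sigma^{-1} · (x - mu):
  Sigma^{-1} · (x - mu) = (0.25, -0.2727).
  (x - mu)^T · [Sigma^{-1} · (x - mu)] = (3)·(0.25) + (-3)·(-0.2727) = 1.5682.

Step 4 — take square root: d = √(1.5682) ≈ 1.2523.

d(x, mu) = √(1.5682) ≈ 1.2523


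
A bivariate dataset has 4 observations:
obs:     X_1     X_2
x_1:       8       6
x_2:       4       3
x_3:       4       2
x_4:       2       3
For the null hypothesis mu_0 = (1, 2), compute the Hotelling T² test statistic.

Step 1 — sample mean vector:
  mean(X_1) = (8 + 4 + 4 + 2) / 4 = 18/4 = 4.5
  mean(X_2) = (6 + 3 + 2 + 3) / 4 = 14/4 = 3.5
  x̄ = (4.5, 3.5),  deviation x̄ - mu_0 = (4.5, 3.5) - (1, 2) = (3.5, 1.5).

Step 2 — sample covariance matrix, S[i,j] = (1/(n-1)) · Σ_k (x_{k,i} - mean_i) · (x_{k,j} - mean_j), divisor n-1 = 3:
  S[X_1,X_1] = ((3.5)·(3.5) + (-0.5)·(-0.5) + (-0.5)·(-0.5) + (-2.5)·(-2.5)) / 3 = 19/3 = 6.3333
  S[X_1,X_2] = ((3.5)·(2.5) + (-0.5)·(-0.5) + (-0.5)·(-1.5) + (-2.5)·(-0.5)) / 3 = 11/3 = 3.6667
  S[X_2,X_2] = ((2.5)·(2.5) + (-0.5)·(-0.5) + (-1.5)·(-1.5) + (-0.5)·(-0.5)) / 3 = 9/3 = 3
  S = [[6.3333, 3.6667],
 [3.6667, 3]].

Step 3 — invert S. det(S) = 6.3333·3 - (3.6667)² = 5.5556.
  S^{-1} = (1/det) · [[d, -b], [-b, a]] = [[0.54, -0.66],
 [-0.66, 1.14]].

Step 4 — quadratic form (x̄ - mu_0)^T · S^{-1} · (x̄ - mu_0):
  S^{-1} · (x̄ - mu_0) = (0.9, -0.6),
  (x̄ - mu_0)^T · [...] = (3.5)·(0.9) + (1.5)·(-0.6) = 2.25.

Step 5 — scale by n: T² = 4 · 2.25 = 9.

T² ≈ 9


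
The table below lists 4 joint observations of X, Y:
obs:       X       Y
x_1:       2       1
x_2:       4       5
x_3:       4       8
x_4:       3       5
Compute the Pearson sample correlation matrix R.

Step 1 — column means:
  mean(X) = (2 + 4 + 4 + 3) / 4 = 13/4 = 3.25
  mean(Y) = (1 + 5 + 8 + 5) / 4 = 19/4 = 4.75

Step 2 — sample variances and covariances s[i,j] = (1/(n-1)) · Σ_k (x_{k,i} - mean_i) · (x_{k,j} - mean_j), with n-1 = 3:
  s[X,X] = ((-1.25)·(-1.25) + (0.75)·(0.75) + (0.75)·(0.75) + (-0.25)·(-0.25)) / 3 = 2.75/3 = 0.9167
  s[X,Y] = ((-1.25)·(-3.75) + (0.75)·(0.25) + (0.75)·(3.25) + (-0.25)·(0.25)) / 3 = 7.25/3 = 2.4167
  s[Y,Y] = ((-3.75)·(-3.75) + (0.25)·(0.25) + (3.25)·(3.25) + (0.25)·(0.25)) / 3 = 24.75/3 = 8.25
  Sample standard deviations s_i = √(s[i,i]):
  s(X) = √(0.9167) = 0.9574
  s(Y) = √(8.25) = 2.8723

Step 3 — r_{ij} = s_{ij} / (s_i · s_j):
  r[X,X] = 1 (diagonal).
  r[X,Y] = 2.4167 / (0.9574 · 2.8723) = 2.4167 / 2.75 = 0.8788
  r[Y,Y] = 1 (diagonal).

R is symmetric with unit diagonal. Assembling:

R = [[1, 0.8788],
 [0.8788, 1]]


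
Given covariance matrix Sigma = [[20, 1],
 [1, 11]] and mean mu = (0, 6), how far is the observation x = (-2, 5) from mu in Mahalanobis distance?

Step 1 — centre the observation: (x - mu) = (-2, -1).

Step 2 — invert Sigma. det(Sigma) = 20·11 - (1)² = 219.
  Sigma^{-1} = (1/det) · [[d, -b], [-b, a]] = [[0.0502, -0.0046],
 [-0.0046, 0.0913]].

Step 3 — form the quadratic (x - mu)^T · Sigma^{-1} · (x - mu):
  Sigma^{-1} · (x - mu) = (-0.0959, -0.0822).
  (x - mu)^T · [Sigma^{-1} · (x - mu)] = (-2)·(-0.0959) + (-1)·(-0.0822) = 0.274.

Step 4 — take square root: d = √(0.274) ≈ 0.5234.

d(x, mu) = √(0.274) ≈ 0.5234


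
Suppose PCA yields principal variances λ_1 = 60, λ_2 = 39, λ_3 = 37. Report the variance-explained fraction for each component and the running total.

Step 1 — total variance = trace(Sigma) = Σ λ_i = 60 + 39 + 37 = 136.

Step 2 — fraction explained by component i = λ_i / Σ λ:
  PC1: 60/136 = 0.4412
  PC2: 39/136 = 0.2868
  PC3: 37/136 = 0.2721

Step 3 — cumulative fraction after k components = (λ_1 + ... + λ_k) / Σ λ:
  k = 1: 60/136 = 0.4412
  k = 2: (60 + 39)/136 = 99/136 = 0.7279
  k = 3: (60 + 39 + 37)/136 = 136/136 = 1

Summary (fraction, with percent):

explained: PC1 0.4412 (44.12%), PC2 0.2868 (28.68%), PC3 0.2721 (27.21%);  cumulative: 0.4412, 0.7279, 1


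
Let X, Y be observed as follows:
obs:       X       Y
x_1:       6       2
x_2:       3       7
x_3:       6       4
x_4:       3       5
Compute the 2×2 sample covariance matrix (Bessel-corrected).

Step 1 — column means:
  mean(X) = (6 + 3 + 6 + 3) / 4 = 18/4 = 4.5
  mean(Y) = (2 + 7 + 4 + 5) / 4 = 18/4 = 4.5

Step 2 — sample covariance S[i,j] = (1/(n-1)) · Σ_k (x_{k,i} - mean_i) · (x_{k,j} - mean_j), with n-1 = 3.
  S[X,X] = ((1.5)·(1.5) + (-1.5)·(-1.5) + (1.5)·(1.5) + (-1.5)·(-1.5)) / 3 = 9/3 = 3
  S[X,Y] = ((1.5)·(-2.5) + (-1.5)·(2.5) + (1.5)·(-0.5) + (-1.5)·(0.5)) / 3 = -9/3 = -3
  S[Y,Y] = ((-2.5)·(-2.5) + (2.5)·(2.5) + (-0.5)·(-0.5) + (0.5)·(0.5)) / 3 = 13/3 = 4.3333

S is symmetric (S[j,i] = S[i,j]). Assembling:

S = [[3, -3],
 [-3, 4.3333]]


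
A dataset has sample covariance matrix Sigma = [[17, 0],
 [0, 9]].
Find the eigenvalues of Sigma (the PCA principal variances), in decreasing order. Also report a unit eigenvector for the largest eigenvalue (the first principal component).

Step 1 — characteristic polynomial of 2×2 Sigma:
  det(Sigma - λI) = λ² - trace · λ + det = 0.
  trace = 17 + 9 = 26, det = 17·9 - (0)² = 153.
Step 2 — discriminant:
  Δ = trace² - 4·det = 676 - 612 = 64.
Step 3 — eigenvalues:
  λ = (trace ± √Δ)/2 = (26 ± 8)/2,
  λ_1 = 17,  λ_2 = 9.

Step 4 — unit eigenvector for λ_1: Sigma is diagonal, so its eigenvectors are the coordinate axes. λ_1 = 17 is the diagonal entry on the first coordinate axis, hence
  v_1 = (1, 0) (||v_1|| = 1).

λ_1 = 17,  λ_2 = 9;  v_1 ≈ (1, 0)


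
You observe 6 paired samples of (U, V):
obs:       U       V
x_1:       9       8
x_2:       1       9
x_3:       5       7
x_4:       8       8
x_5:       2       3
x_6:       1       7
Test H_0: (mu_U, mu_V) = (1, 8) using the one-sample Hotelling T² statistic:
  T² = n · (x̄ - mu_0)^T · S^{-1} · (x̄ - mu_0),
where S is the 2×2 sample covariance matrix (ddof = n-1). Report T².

Step 1 — sample mean vector:
  mean(U) = (9 + 1 + 5 + 8 + 2 + 1) / 6 = 26/6 = 4.3333
  mean(V) = (8 + 9 + 7 + 8 + 3 + 7) / 6 = 42/6 = 7
  x̄ = (4.3333, 7),  deviation x̄ - mu_0 = (4.3333, 7) - (1, 8) = (3.3333, -1).

Step 2 — sample covariance matrix, S[i,j] = (1/(n-1)) · Σ_k (x_{k,i} - mean_i) · (x_{k,j} - mean_j), divisor n-1 = 5:
  S[U,U] = ((4.6667)·(4.6667) + (-3.3333)·(-3.3333) + (0.6667)·(0.6667) + (3.6667)·(3.6667) + (-2.3333)·(-2.3333) + (-3.3333)·(-3.3333)) / 5 = 63.3333/5 = 12.6667
  S[U,V] = ((4.6667)·(1) + (-3.3333)·(2) + (0.6667)·(0) + (3.6667)·(1) + (-2.3333)·(-4) + (-3.3333)·(0)) / 5 = 11/5 = 2.2
  S[V,V] = ((1)·(1) + (2)·(2) + (0)·(0) + (1)·(1) + (-4)·(-4) + (0)·(0)) / 5 = 22/5 = 4.4
  S = [[12.6667, 2.2],
 [2.2, 4.4]].

Step 3 — invert S. det(S) = 12.6667·4.4 - (2.2)² = 50.8933.
  S^{-1} = (1/det) · [[d, -b], [-b, a]] = [[0.0865, -0.0432],
 [-0.0432, 0.2489]].

Step 4 — quadratic form (x̄ - mu_0)^T · S^{-1} · (x̄ - mu_0):
  S^{-1} · (x̄ - mu_0) = (0.3314, -0.393),
  (x̄ - mu_0)^T · [...] = (3.3333)·(0.3314) + (-1)·(-0.393) = 1.4977.

Step 5 — scale by n: T² = 6 · 1.4977 = 8.9861.

T² ≈ 8.9861


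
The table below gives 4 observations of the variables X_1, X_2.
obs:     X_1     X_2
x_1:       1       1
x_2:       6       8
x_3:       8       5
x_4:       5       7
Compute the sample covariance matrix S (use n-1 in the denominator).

Step 1 — column means:
  mean(X_1) = (1 + 6 + 8 + 5) / 4 = 20/4 = 5
  mean(X_2) = (1 + 8 + 5 + 7) / 4 = 21/4 = 5.25

Step 2 — sample covariance S[i,j] = (1/(n-1)) · Σ_k (x_{k,i} - mean_i) · (x_{k,j} - mean_j), with n-1 = 3.
  S[X_1,X_1] = ((-4)·(-4) + (1)·(1) + (3)·(3) + (0)·(0)) / 3 = 26/3 = 8.6667
  S[X_1,X_2] = ((-4)·(-4.25) + (1)·(2.75) + (3)·(-0.25) + (0)·(1.75)) / 3 = 19/3 = 6.3333
  S[X_2,X_2] = ((-4.25)·(-4.25) + (2.75)·(2.75) + (-0.25)·(-0.25) + (1.75)·(1.75)) / 3 = 28.75/3 = 9.5833

S is symmetric (S[j,i] = S[i,j]). Assembling:

S = [[8.6667, 6.3333],
 [6.3333, 9.5833]]


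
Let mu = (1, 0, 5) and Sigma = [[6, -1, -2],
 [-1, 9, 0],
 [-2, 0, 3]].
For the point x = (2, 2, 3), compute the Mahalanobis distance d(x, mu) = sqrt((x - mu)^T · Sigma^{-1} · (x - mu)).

Step 1 — centre the observation: (x - mu) = (1, 2, -2).

Step 2 — invert Sigma (cofactor / det for 3×3, or solve directly):
  Sigma^{-1} = [[0.2195, 0.0244, 0.1463],
 [0.0244, 0.1138, 0.0163],
 [0.1463, 0.0163, 0.4309]].

Step 3 — form the quadratic (x - mu)^T · Sigma^{-1} · (x - mu):
  Sigma^{-1} · (x - mu) = (-0.0244, 0.2195, -0.6829).
  (x - mu)^T · [Sigma^{-1} · (x - mu)] = (1)·(-0.0244) + (2)·(0.2195) + (-2)·(-0.6829) = 1.7805.

Step 4 — take square root: d = √(1.7805) ≈ 1.3343.

d(x, mu) = √(1.7805) ≈ 1.3343


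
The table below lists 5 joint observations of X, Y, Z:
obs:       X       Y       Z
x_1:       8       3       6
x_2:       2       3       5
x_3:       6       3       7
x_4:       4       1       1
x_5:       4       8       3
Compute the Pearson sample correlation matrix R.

Step 1 — column means:
  mean(X) = (8 + 2 + 6 + 4 + 4) / 5 = 24/5 = 4.8
  mean(Y) = (3 + 3 + 3 + 1 + 8) / 5 = 18/5 = 3.6
  mean(Z) = (6 + 5 + 7 + 1 + 3) / 5 = 22/5 = 4.4

Step 2 — sample variances and covariances s[i,j] = (1/(n-1)) · Σ_k (x_{k,i} - mean_i) · (x_{k,j} - mean_j), with n-1 = 4:
  s[X,X] = ((3.2)·(3.2) + (-2.8)·(-2.8) + (1.2)·(1.2) + (-0.8)·(-0.8) + (-0.8)·(-0.8)) / 4 = 20.8/4 = 5.2
  s[X,Y] = ((3.2)·(-0.6) + (-2.8)·(-0.6) + (1.2)·(-0.6) + (-0.8)·(-2.6) + (-0.8)·(4.4)) / 4 = -2.4/4 = -0.6
  s[X,Z] = ((3.2)·(1.6) + (-2.8)·(0.6) + (1.2)·(2.6) + (-0.8)·(-3.4) + (-0.8)·(-1.4)) / 4 = 10.4/4 = 2.6
  s[Y,Y] = ((-0.6)·(-0.6) + (-0.6)·(-0.6) + (-0.6)·(-0.6) + (-2.6)·(-2.6) + (4.4)·(4.4)) / 4 = 27.2/4 = 6.8
  s[Y,Z] = ((-0.6)·(1.6) + (-0.6)·(0.6) + (-0.6)·(2.6) + (-2.6)·(-3.4) + (4.4)·(-1.4)) / 4 = -0.2/4 = -0.05
  s[Z,Z] = ((1.6)·(1.6) + (0.6)·(0.6) + (2.6)·(2.6) + (-3.4)·(-3.4) + (-1.4)·(-1.4)) / 4 = 23.2/4 = 5.8
  Sample standard deviations s_i = √(s[i,i]):
  s(X) = √(5.2) = 2.2804
  s(Y) = √(6.8) = 2.6077
  s(Z) = √(5.8) = 2.4083

Step 3 — r_{ij} = s_{ij} / (s_i · s_j):
  r[X,X] = 1 (diagonal).
  r[X,Y] = -0.6 / (2.2804 · 2.6077) = -0.6 / 5.9464 = -0.1009
  r[X,Z] = 2.6 / (2.2804 · 2.4083) = 2.6 / 5.4918 = 0.4734
  r[Y,Y] = 1 (diagonal).
  r[Y,Z] = -0.05 / (2.6077 · 2.4083) = -0.05 / 6.2801 = -0.008
  r[Z,Z] = 1 (diagonal).

R is symmetric with unit diagonal. Assembling:

R = [[1, -0.1009, 0.4734],
 [-0.1009, 1, -0.008],
 [0.4734, -0.008, 1]]


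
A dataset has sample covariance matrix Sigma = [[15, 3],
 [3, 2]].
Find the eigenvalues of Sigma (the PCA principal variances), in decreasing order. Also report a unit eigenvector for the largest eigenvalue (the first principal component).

Step 1 — characteristic polynomial of 2×2 Sigma:
  det(Sigma - λI) = λ² - trace · λ + det = 0.
  trace = 15 + 2 = 17, det = 15·2 - (3)² = 21.
Step 2 — discriminant:
  Δ = trace² - 4·det = 289 - 84 = 205.
Step 3 — eigenvalues:
  λ = (trace ± √Δ)/2 = (17 ± 14.3178)/2,
  λ_1 = 15.6589,  λ_2 = 1.3411.

Step 4 — unit eigenvector for λ_1: solve (Sigma - λ_1 I)v = 0. First row:
  (15 - 15.6589)·v_x + (3)·v_y = 0, i.e. (-0.6589)·v_x + (3)·v_y = 0,
  so v ∝ (b, λ_1 - a) = (3, 0.6589) = u.
  ||u|| = √((3)² + (0.6589)²) = √(9.4342) ≈ 3.0715,
  v_1 = u/||u|| ≈ (0.9767, 0.2145) (||v_1|| = 1).

λ_1 = 15.6589,  λ_2 = 1.3411;  v_1 ≈ (0.9767, 0.2145)


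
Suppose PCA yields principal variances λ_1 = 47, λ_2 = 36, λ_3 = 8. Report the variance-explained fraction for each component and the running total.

Step 1 — total variance = trace(Sigma) = Σ λ_i = 47 + 36 + 8 = 91.

Step 2 — fraction explained by component i = λ_i / Σ λ:
  PC1: 47/91 = 0.5165
  PC2: 36/91 = 0.3956
  PC3: 8/91 = 0.0879

Step 3 — cumulative fraction after k components = (λ_1 + ... + λ_k) / Σ λ:
  k = 1: 47/91 = 0.5165
  k = 2: (47 + 36)/91 = 83/91 = 0.9121
  k = 3: (47 + 36 + 8)/91 = 91/91 = 1

Summary (fraction, with percent):

explained: PC1 0.5165 (51.65%), PC2 0.3956 (39.56%), PC3 0.0879 (8.79%);  cumulative: 0.5165, 0.9121, 1


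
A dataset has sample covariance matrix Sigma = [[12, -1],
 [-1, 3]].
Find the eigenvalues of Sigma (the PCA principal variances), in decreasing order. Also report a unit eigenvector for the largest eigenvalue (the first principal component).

Step 1 — characteristic polynomial of 2×2 Sigma:
  det(Sigma - λI) = λ² - trace · λ + det = 0.
  trace = 12 + 3 = 15, det = 12·3 - (-1)² = 35.
Step 2 — discriminant:
  Δ = trace² - 4·det = 225 - 140 = 85.
Step 3 — eigenvalues:
  λ = (trace ± √Δ)/2 = (15 ± 9.2195)/2,
  λ_1 = 12.1098,  λ_2 = 2.8902.

Step 4 — unit eigenvector for λ_1: solve (Sigma - λ_1 I)v = 0. First row:
  (12 - 12.1098)·v_x + (-1)·v_y = 0, i.e. (-0.1098)·v_x + (-1)·v_y = 0,
  so v ∝ (b, λ_1 - a) = (-1, 0.1098); multiply by -1 so the first entry is positive: u = (1, -0.1098).
  ||u|| = √((1)² + (-0.1098)²) = √(1.012) ≈ 1.006,
  v_1 = u/||u|| ≈ (0.994, -0.1091) (||v_1|| = 1).

λ_1 = 12.1098,  λ_2 = 2.8902;  v_1 ≈ (0.994, -0.1091)


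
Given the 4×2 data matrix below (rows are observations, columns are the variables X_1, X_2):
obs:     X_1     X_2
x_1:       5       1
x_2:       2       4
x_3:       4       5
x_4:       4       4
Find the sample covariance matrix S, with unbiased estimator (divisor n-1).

Step 1 — column means:
  mean(X_1) = (5 + 2 + 4 + 4) / 4 = 15/4 = 3.75
  mean(X_2) = (1 + 4 + 5 + 4) / 4 = 14/4 = 3.5

Step 2 — sample covariance S[i,j] = (1/(n-1)) · Σ_k (x_{k,i} - mean_i) · (x_{k,j} - mean_j), with n-1 = 3.
  S[X_1,X_1] = ((1.25)·(1.25) + (-1.75)·(-1.75) + (0.25)·(0.25) + (0.25)·(0.25)) / 3 = 4.75/3 = 1.5833
  S[X_1,X_2] = ((1.25)·(-2.5) + (-1.75)·(0.5) + (0.25)·(1.5) + (0.25)·(0.5)) / 3 = -3.5/3 = -1.1667
  S[X_2,X_2] = ((-2.5)·(-2.5) + (0.5)·(0.5) + (1.5)·(1.5) + (0.5)·(0.5)) / 3 = 9/3 = 3

S is symmetric (S[j,i] = S[i,j]). Assembling:

S = [[1.5833, -1.1667],
 [-1.1667, 3]]


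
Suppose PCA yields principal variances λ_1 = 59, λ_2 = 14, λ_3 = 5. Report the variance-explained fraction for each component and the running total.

Step 1 — total variance = trace(Sigma) = Σ λ_i = 59 + 14 + 5 = 78.

Step 2 — fraction explained by component i = λ_i / Σ λ:
  PC1: 59/78 = 0.7564
  PC2: 14/78 = 0.1795
  PC3: 5/78 = 0.0641

Step 3 — cumulative fraction after k components = (λ_1 + ... + λ_k) / Σ λ:
  k = 1: 59/78 = 0.7564
  k = 2: (59 + 14)/78 = 73/78 = 0.9359
  k = 3: (59 + 14 + 5)/78 = 78/78 = 1

Summary (fraction, with percent):

explained: PC1 0.7564 (75.64%), PC2 0.1795 (17.95%), PC3 0.0641 (6.41%);  cumulative: 0.7564, 0.9359, 1


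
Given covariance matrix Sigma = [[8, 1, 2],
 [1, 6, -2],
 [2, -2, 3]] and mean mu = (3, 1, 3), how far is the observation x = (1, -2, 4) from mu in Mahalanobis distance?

Step 1 — centre the observation: (x - mu) = (-2, -3, 1).

Step 2 — invert Sigma (cofactor / det for 3×3, or solve directly):
  Sigma^{-1} = [[0.1818, -0.0909, -0.1818],
 [-0.0909, 0.2597, 0.2338],
 [-0.1818, 0.2338, 0.6104]].

Step 3 — form the quadratic (x - mu)^T · Sigma^{-1} · (x - mu):
  Sigma^{-1} · (x - mu) = (-0.2727, -0.3636, 0.2727).
  (x - mu)^T · [Sigma^{-1} · (x - mu)] = (-2)·(-0.2727) + (-3)·(-0.3636) + (1)·(0.2727) = 1.9091.

Step 4 — take square root: d = √(1.9091) ≈ 1.3817.

d(x, mu) = √(1.9091) ≈ 1.3817


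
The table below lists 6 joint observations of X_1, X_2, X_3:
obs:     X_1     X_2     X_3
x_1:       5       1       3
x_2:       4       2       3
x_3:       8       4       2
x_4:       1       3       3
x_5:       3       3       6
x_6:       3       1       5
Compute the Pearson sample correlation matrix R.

Step 1 — column means:
  mean(X_1) = (5 + 4 + 8 + 1 + 3 + 3) / 6 = 24/6 = 4
  mean(X_2) = (1 + 2 + 4 + 3 + 3 + 1) / 6 = 14/6 = 2.3333
  mean(X_3) = (3 + 3 + 2 + 3 + 6 + 5) / 6 = 22/6 = 3.6667

Step 2 — sample variances and covariances s[i,j] = (1/(n-1)) · Σ_k (x_{k,i} - mean_i) · (x_{k,j} - mean_j), with n-1 = 5:
  s[X_1,X_1] = ((1)·(1) + (0)·(0) + (4)·(4) + (-3)·(-3) + (-1)·(-1) + (-1)·(-1)) / 5 = 28/5 = 5.6
  s[X_1,X_2] = ((1)·(-1.3333) + (0)·(-0.3333) + (4)·(1.6667) + (-3)·(0.6667) + (-1)·(0.6667) + (-1)·(-1.3333)) / 5 = 4/5 = 0.8
  s[X_1,X_3] = ((1)·(-0.6667) + (0)·(-0.6667) + (4)·(-1.6667) + (-3)·(-0.6667) + (-1)·(2.3333) + (-1)·(1.3333)) / 5 = -9/5 = -1.8
  s[X_2,X_2] = ((-1.3333)·(-1.3333) + (-0.3333)·(-0.3333) + (1.6667)·(1.6667) + (0.6667)·(0.6667) + (0.6667)·(0.6667) + (-1.3333)·(-1.3333)) / 5 = 7.3333/5 = 1.4667
  s[X_2,X_3] = ((-1.3333)·(-0.6667) + (-0.3333)·(-0.6667) + (1.6667)·(-1.6667) + (0.6667)·(-0.6667) + (0.6667)·(2.3333) + (-1.3333)·(1.3333)) / 5 = -2.3333/5 = -0.4667
  s[X_3,X_3] = ((-0.6667)·(-0.6667) + (-0.6667)·(-0.6667) + (-1.6667)·(-1.6667) + (-0.6667)·(-0.6667) + (2.3333)·(2.3333) + (1.3333)·(1.3333)) / 5 = 11.3333/5 = 2.2667
  Sample standard deviations s_i = √(s[i,i]):
  s(X_1) = √(5.6) = 2.3664
  s(X_2) = √(1.4667) = 1.2111
  s(X_3) = √(2.2667) = 1.5055

Step 3 — r_{ij} = s_{ij} / (s_i · s_j):
  r[X_1,X_1] = 1 (diagonal).
  r[X_1,X_2] = 0.8 / (2.3664 · 1.2111) = 0.8 / 2.8659 = 0.2791
  r[X_1,X_3] = -1.8 / (2.3664 · 1.5055) = -1.8 / 3.5628 = -0.5052
  r[X_2,X_2] = 1 (diagonal).
  r[X_2,X_3] = -0.4667 / (1.2111 · 1.5055) = -0.4667 / 1.8233 = -0.2559
  r[X_3,X_3] = 1 (diagonal).

R is symmetric with unit diagonal. Assembling:

R = [[1, 0.2791, -0.5052],
 [0.2791, 1, -0.2559],
 [-0.5052, -0.2559, 1]]


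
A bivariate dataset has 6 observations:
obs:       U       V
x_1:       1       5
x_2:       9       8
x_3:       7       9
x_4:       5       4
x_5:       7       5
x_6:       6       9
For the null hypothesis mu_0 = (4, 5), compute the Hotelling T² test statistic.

Step 1 — sample mean vector:
  mean(U) = (1 + 9 + 7 + 5 + 7 + 6) / 6 = 35/6 = 5.8333
  mean(V) = (5 + 8 + 9 + 4 + 5 + 9) / 6 = 40/6 = 6.6667
  x̄ = (5.8333, 6.6667),  deviation x̄ - mu_0 = (5.8333, 6.6667) - (4, 5) = (1.8333, 1.6667).

Step 2 — sample covariance matrix, S[i,j] = (1/(n-1)) · Σ_k (x_{k,i} - mean_i) · (x_{k,j} - mean_j), divisor n-1 = 5:
  S[U,U] = ((-4.8333)·(-4.8333) + (3.1667)·(3.1667) + (1.1667)·(1.1667) + (-0.8333)·(-0.8333) + (1.1667)·(1.1667) + (0.1667)·(0.1667)) / 5 = 36.8333/5 = 7.3667
  S[U,V] = ((-4.8333)·(-1.6667) + (3.1667)·(1.3333) + (1.1667)·(2.3333) + (-0.8333)·(-2.6667) + (1.1667)·(-1.6667) + (0.1667)·(2.3333)) / 5 = 15.6667/5 = 3.1333
  S[V,V] = ((-1.6667)·(-1.6667) + (1.3333)·(1.3333) + (2.3333)·(2.3333) + (-2.6667)·(-2.6667) + (-1.6667)·(-1.6667) + (2.3333)·(2.3333)) / 5 = 25.3333/5 = 5.0667
  S = [[7.3667, 3.1333],
 [3.1333, 5.0667]].

Step 3 — invert S. det(S) = 7.3667·5.0667 - (3.1333)² = 27.5067.
  S^{-1} = (1/det) · [[d, -b], [-b, a]] = [[0.1842, -0.1139],
 [-0.1139, 0.2678]].

Step 4 — quadratic form (x̄ - mu_0)^T · S^{-1} · (x̄ - mu_0):
  S^{-1} · (x̄ - mu_0) = (0.1478, 0.2375),
  (x̄ - mu_0)^T · [...] = (1.8333)·(0.1478) + (1.6667)·(0.2375) = 0.6669.

Step 5 — scale by n: T² = 6 · 0.6669 = 4.0015.

T² ≈ 4.0015


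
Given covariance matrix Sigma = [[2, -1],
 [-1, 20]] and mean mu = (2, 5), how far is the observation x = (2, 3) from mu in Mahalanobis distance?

Step 1 — centre the observation: (x - mu) = (0, -2).

Step 2 — invert Sigma. det(Sigma) = 2·20 - (-1)² = 39.
  Sigma^{-1} = (1/det) · [[d, -b], [-b, a]] = [[0.5128, 0.0256],
 [0.0256, 0.0513]].

Step 3 — form the quadratic (x - mu)^T · Sigma^{-1} · (x - mu):
  Sigma^{-1} · (x - mu) = (-0.0513, -0.1026).
  (x - mu)^T · [Sigma^{-1} · (x - mu)] = (0)·(-0.0513) + (-2)·(-0.1026) = 0.2051.

Step 4 — take square root: d = √(0.2051) ≈ 0.4529.

d(x, mu) = √(0.2051) ≈ 0.4529


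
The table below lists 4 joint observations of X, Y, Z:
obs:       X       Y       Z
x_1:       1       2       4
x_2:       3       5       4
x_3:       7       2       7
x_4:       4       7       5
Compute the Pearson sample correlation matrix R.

Step 1 — column means:
  mean(X) = (1 + 3 + 7 + 4) / 4 = 15/4 = 3.75
  mean(Y) = (2 + 5 + 2 + 7) / 4 = 16/4 = 4
  mean(Z) = (4 + 4 + 7 + 5) / 4 = 20/4 = 5

Step 2 — sample variances and covariances s[i,j] = (1/(n-1)) · Σ_k (x_{k,i} - mean_i) · (x_{k,j} - mean_j), with n-1 = 3:
  s[X,X] = ((-2.75)·(-2.75) + (-0.75)·(-0.75) + (3.25)·(3.25) + (0.25)·(0.25)) / 3 = 18.75/3 = 6.25
  s[X,Y] = ((-2.75)·(-2) + (-0.75)·(1) + (3.25)·(-2) + (0.25)·(3)) / 3 = -1/3 = -0.3333
  s[X,Z] = ((-2.75)·(-1) + (-0.75)·(-1) + (3.25)·(2) + (0.25)·(0)) / 3 = 10/3 = 3.3333
  s[Y,Y] = ((-2)·(-2) + (1)·(1) + (-2)·(-2) + (3)·(3)) / 3 = 18/3 = 6
  s[Y,Z] = ((-2)·(-1) + (1)·(-1) + (-2)·(2) + (3)·(0)) / 3 = -3/3 = -1
  s[Z,Z] = ((-1)·(-1) + (-1)·(-1) + (2)·(2) + (0)·(0)) / 3 = 6/3 = 2
  Sample standard deviations s_i = √(s[i,i]):
  s(X) = √(6.25) = 2.5
  s(Y) = √(6) = 2.4495
  s(Z) = √(2) = 1.4142

Step 3 — r_{ij} = s_{ij} / (s_i · s_j):
  r[X,X] = 1 (diagonal).
  r[X,Y] = -0.3333 / (2.5 · 2.4495) = -0.3333 / 6.1237 = -0.0544
  r[X,Z] = 3.3333 / (2.5 · 1.4142) = 3.3333 / 3.5355 = 0.9428
  r[Y,Y] = 1 (diagonal).
  r[Y,Z] = -1 / (2.4495 · 1.4142) = -1 / 3.4641 = -0.2887
  r[Z,Z] = 1 (diagonal).

R is symmetric with unit diagonal. Assembling:

R = [[1, -0.0544, 0.9428],
 [-0.0544, 1, -0.2887],
 [0.9428, -0.2887, 1]]


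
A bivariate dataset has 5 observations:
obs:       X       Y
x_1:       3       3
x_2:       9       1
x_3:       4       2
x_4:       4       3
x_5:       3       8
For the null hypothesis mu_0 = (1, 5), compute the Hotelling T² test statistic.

Step 1 — sample mean vector:
  mean(X) = (3 + 9 + 4 + 4 + 3) / 5 = 23/5 = 4.6
  mean(Y) = (3 + 1 + 2 + 3 + 8) / 5 = 17/5 = 3.4
  x̄ = (4.6, 3.4),  deviation x̄ - mu_0 = (4.6, 3.4) - (1, 5) = (3.6, -1.6).

Step 2 — sample covariance matrix, S[i,j] = (1/(n-1)) · Σ_k (x_{k,i} - mean_i) · (x_{k,j} - mean_j), divisor n-1 = 4:
  S[X,X] = ((-1.6)·(-1.6) + (4.4)·(4.4) + (-0.6)·(-0.6) + (-0.6)·(-0.6) + (-1.6)·(-1.6)) / 4 = 25.2/4 = 6.3
  S[X,Y] = ((-1.6)·(-0.4) + (4.4)·(-2.4) + (-0.6)·(-1.4) + (-0.6)·(-0.4) + (-1.6)·(4.6)) / 4 = -16.2/4 = -4.05
  S[Y,Y] = ((-0.4)·(-0.4) + (-2.4)·(-2.4) + (-1.4)·(-1.4) + (-0.4)·(-0.4) + (4.6)·(4.6)) / 4 = 29.2/4 = 7.3
  S = [[6.3, -4.05],
 [-4.05, 7.3]].

Step 3 — invert S. det(S) = 6.3·7.3 - (-4.05)² = 29.5875.
  S^{-1} = (1/det) · [[d, -b], [-b, a]] = [[0.2467, 0.1369],
 [0.1369, 0.2129]].

Step 4 — quadratic form (x̄ - mu_0)^T · S^{-1} · (x̄ - mu_0):
  S^{-1} · (x̄ - mu_0) = (0.6692, 0.1521),
  (x̄ - mu_0)^T · [...] = (3.6)·(0.6692) + (-1.6)·(0.1521) = 2.1658.

Step 5 — scale by n: T² = 5 · 2.1658 = 10.8289.

T² ≈ 10.8289
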